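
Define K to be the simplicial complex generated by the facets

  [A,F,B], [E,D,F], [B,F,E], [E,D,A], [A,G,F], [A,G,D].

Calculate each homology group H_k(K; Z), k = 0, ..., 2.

K has 6 vertices, 12 edges, 6 triangles.
rank ∂_0 = 0, rank ∂_1 = 5 ⇒ b_0 = 6 − 0 − 5 = 1; all invariant factors of ∂_1 are 1 so no torsion. So H_0 = Z.
rank ∂_1 = 5, rank ∂_2 = 6 ⇒ b_1 = 12 − 5 − 6 = 1; all invariant factors of ∂_2 are 1 so no torsion. So H_1 = Z.
rank ∂_2 = 6, rank ∂_3 = 0 ⇒ b_2 = 6 − 6 − 0 = 0. So H_2 = 0.

H_0 = Z,  H_1 = Z,  H_2 = 0.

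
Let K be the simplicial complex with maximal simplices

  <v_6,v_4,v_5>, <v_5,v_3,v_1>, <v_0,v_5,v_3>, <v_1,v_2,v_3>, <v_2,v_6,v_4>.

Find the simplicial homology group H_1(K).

H_1 = Z.

We work with the vertex ordering v_0 < v_1 < v_2 < v_3 < v_4 < v_5 < v_6. The simplices of K, each written with vertices in increasing order, are:

  0-simplices (7): [v_0], [v_1], [v_2], [v_3], [v_4], [v_5], [v_6]
  1-simplices (12): [v_0,v_3], [v_0,v_5], [v_1,v_2], [v_1,v_3], [v_1,v_5], [v_2,v_3], [v_2,v_4], [v_2,v_6], [v_3,v_5], [v_4,v_5], [v_4,v_6], [v_5,v_6]
  2-simplices (5): [v_0,v_3,v_5], [v_1,v_2,v_3], [v_1,v_3,v_5], [v_2,v_4,v_6], [v_4,v_5,v_6]

giving chain groups C_0 ≅ Z^7, C_1 ≅ Z^12, C_2 ≅ Z^5.

The boundary map ∂_1: C_1 → C_0 maps an edge to its endpoints' difference, ∂[p,q] = q − p. For instance
  ∂[v_0,v_3] = [v_3] − [v_0].
The resulting 7×12 matrix has rank 6, and its Smith normal form has invariant factors (1,1,1,1,1,1).

∂_2: C_2 → C_1 sends each 2-simplex [p,q,r] to [q,r] − [p,r] + [p,q]. For instance
  ∂[v_0,v_3,v_5] = [v_3,v_5] − [v_0,v_5] + [v_0,v_3],
  ∂[v_1,v_2,v_3] = [v_2,v_3] − [v_1,v_3] + [v_1,v_2].
The 12×5 boundary matrix has rank 5 and Smith normal form diag(1,1,1,1,1).

Computing H_k = (kernel of ∂_k) / (image of ∂_{k+1}):

  H_1: rank ker ∂_1 − rank ∂_2 = (12 − 6) − 5 = 1, and the invariant factors of ∂_2 are all 1, so H_1 ≅ Z.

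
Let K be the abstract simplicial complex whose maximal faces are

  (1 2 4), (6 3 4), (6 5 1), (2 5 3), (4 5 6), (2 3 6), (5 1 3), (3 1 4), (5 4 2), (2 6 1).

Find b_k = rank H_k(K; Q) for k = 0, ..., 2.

b_0 = 1, b_1 = 0, b_2 = 0.

K has 6 vertices, 15 edges, 10 triangles.
rank ∂_0 = 0, rank ∂_1 = 5 ⇒ b_0 = 6 − 0 − 5 = 1; all invariant factors of ∂_1 are 1 so no torsion. So H_0 ≅ Z.
rank ∂_1 = 5, rank ∂_2 = 10 ⇒ b_1 = 15 − 5 − 10 = 0; ∂_2 has invariant factor(s) [2] giving torsion. So H_1 ≅ Z_2.
rank ∂_2 = 10, rank ∂_3 = 0 ⇒ b_2 = 10 − 10 − 0 = 0. So H_2 ≅ 0.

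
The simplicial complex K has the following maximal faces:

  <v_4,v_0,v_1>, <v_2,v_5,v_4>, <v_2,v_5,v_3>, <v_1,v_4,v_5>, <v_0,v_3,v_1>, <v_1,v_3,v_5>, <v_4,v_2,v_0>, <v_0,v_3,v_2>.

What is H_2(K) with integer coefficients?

K has 6 vertices, 12 edges, 8 triangles.
rank ∂_2 = 7, rank ∂_3 = 0 ⇒ b_2 = 8 − 7 − 0 = 1. So H_2 = Z.

H_2 = Z.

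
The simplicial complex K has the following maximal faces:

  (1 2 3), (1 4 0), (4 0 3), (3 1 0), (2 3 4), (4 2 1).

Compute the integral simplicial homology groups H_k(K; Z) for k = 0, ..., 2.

We work with the vertex ordering 0 < 1 < 2 < 3 < 4. The simplices of K, each written with vertices in increasing order, are:

  0-simplices (5): [0], [1], [2], [3], [4]
  1-simplices (9): [0,1], [0,3], [0,4], [1,2], [1,3], [1,4], [2,3], [2,4], [3,4]
  2-simplices (6): [0,1,3], [0,1,4], [0,3,4], [1,2,3], [1,2,4], [2,3,4]

giving chain groups C_0 ≅ Z^5, C_1 ≅ Z^9, C_2 ≅ Z^6.

Boundary ∂_1: C_1 → C_0 maps an edge to its endpoints' difference, ∂[p,q] = q − p. For instance
  ∂[0,4] = [4] − [0].
The 5×9 boundary matrix has rank 4 and Smith normal form diag(1,1,1,1).

Boundary ∂_2: C_2 → C_1 maps a triangle to the signed sum of its edges. For instance
  ∂[1,2,4] = [2,4] − [1,4] + [1,2],
  ∂[0,1,3] = [1,3] − [0,3] + [0,1].
This gives a 9×6 integer matrix of rank 5; reducing to Smith normal form yields diagonal entries (1,1,1,1,1).

Reading off H_k = ker ∂_k / im ∂_{k+1}:

  H_0: rank C_0 − rank ∂_1 = 5 − 4 = 1, and the invariant factors of ∂_1 are all 1, so H_0 ≅ Z.
  H_1: rank ker ∂_1 − rank ∂_2 = (9 − 4) − 5 = 0, and the invariant factors of ∂_2 are all 1, so H_1 ≅ 0.
  H_2: rank ker ∂_2 − rank ∂_3 = (6 − 5) − 0 = 1, and there is no ∂_3, so H_2 ≅ Z.

(K is a triangulation of the 2-sphere S^2.)

H_0 ≅ Z,  H_1 = 0,  H_2 ≅ Z.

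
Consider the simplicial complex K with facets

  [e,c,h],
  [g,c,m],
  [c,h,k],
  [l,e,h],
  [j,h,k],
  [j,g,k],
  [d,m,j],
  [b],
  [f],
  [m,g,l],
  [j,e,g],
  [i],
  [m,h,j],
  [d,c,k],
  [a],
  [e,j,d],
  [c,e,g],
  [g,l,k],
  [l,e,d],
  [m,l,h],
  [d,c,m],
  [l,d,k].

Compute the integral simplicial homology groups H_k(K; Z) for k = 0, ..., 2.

H_0 ≅ Z^5,  H_1 ≅ Z^2,  H_2 ≅ Z.

Order the vertices as a < b < c < d < e < f < g < h < i < j < k < l < m. Listing each simplex with vertices in this order, K has dimension 2 with simplices:

  0-simplices (13): a, b, c, d, e, f, g, h, i, j, k, l, m
  1-simplices (27): cd, ce, cg, ch, ck, cm, de, dj, dk, dl, dm, eg, eh, ej, el, gj, gk, gl, gm, hj, hk, hl, hm, jk, jm, kl, lm
  2-simplices (18): cdk, cdm, ceg, ceh, cgm, chk, dej, del, djm, dkl, egj, ehl, gjk, gkl, glm, hjk, hjm, hlm

Hence C_0 ≅ Z^13, C_1 ≅ Z^27, C_2 ≅ Z^18.

∂_1: C_1 → C_0 sends each edge [p,q] (with p < q) to q − p. For instance
  ∂jm = m − j.
As a 13×27 matrix over Z this has rank 8, with invariant factors (1,1,1,1,1,1,1,1).

∂_2: C_2 → C_1 sends each 2-simplex [p,q,r] to [q,r] − [p,r] + [p,q]. For instance
  ∂chk = hk − ck + ch,
  ∂dej = ej − dj + de.
The 27×18 boundary matrix has rank 17 and Smith normal form diag(1,1,1,1,1,1,1,1,1,1,1,1,1,1,1,1,1).

Now H_k = ker ∂_k / im ∂_{k+1}, so:

  H_0: rank C_0 − rank ∂_1 = 13 − 8 = 5, and the invariant factors of ∂_1 are all 1, so H_0 = Z^5.
  H_1: rank ker ∂_1 − rank ∂_2 = (27 − 8) − 17 = 2, and the invariant factors of ∂_2 are all 1, so H_1 = Z^2.
  H_2: rank ker ∂_2 − rank ∂_3 = (18 − 17) − 0 = 1, and there is no ∂_3, so H_2 = Z.

(K is a triangulation of the disjoint union of the torus T^2 and a set of 4 points.)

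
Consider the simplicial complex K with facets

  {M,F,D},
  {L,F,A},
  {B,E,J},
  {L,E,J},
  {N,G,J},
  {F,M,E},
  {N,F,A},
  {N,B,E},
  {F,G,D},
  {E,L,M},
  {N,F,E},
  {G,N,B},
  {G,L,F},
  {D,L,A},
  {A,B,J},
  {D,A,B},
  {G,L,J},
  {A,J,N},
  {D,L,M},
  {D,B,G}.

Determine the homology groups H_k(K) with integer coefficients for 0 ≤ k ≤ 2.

Fix the vertex order A < B < D < E < F < G < J < L < M < N and write every simplex with vertices in increasing order. Then dim K = 2 and the simplices of K are:

  0-simplices (10): A, B, D, E, F, G, J, L, M, N
  1-simplices (30): AB, AD, AF, AJ, AL, AN, BD, BE, BG, BJ, BN, DF, DG, DL, DM, EF, EJ, EL, EM, EN, FG, FL, FM, FN, GJ, GL, GN, JL, JN, LM
  2-simplices (20): ABD, ABJ, ADL, AFL, AFN, AJN, BDG, BEJ, BEN, BGN, DFG, DFM, DLM, EFM, EFN, EJL, ELM, FGL, GJL, GJN

giving chain groups C_0 ≅ Z^10, C_1 ≅ Z^30, C_2 ≅ Z^20.

The boundary map ∂_1: C_1 → C_0 is given by ∂[p,q] = [q] − [p]. For instance
  ∂AF = F − A.
The 10×30 boundary matrix has rank 9 and Smith normal form diag(1,1,1,1,1,1,1,1,1).

∂_2: C_2 → C_1 maps a triangle to the signed sum of its edges. For instance
  ∂DLM = LM − DM + DL,
  ∂BDG = DG − BG + BD.
As a 30×20 matrix over Z this has rank 20, with invariant factors (1,1,1,1,1,1,1,1,1,1,1,1,1,1,1,1,1,1,1,2).

Now H_k = ker ∂_k / im ∂_{k+1}, so:

  H_0: rank C_0 − rank ∂_1 = 10 − 9 = 1, and the invariant factors of ∂_1 are all 1, so H_0 ≅ Z.
  H_1: rank ker ∂_1 − rank ∂_2 = (30 − 9) − 20 = 1, and ∂_2 has invariant factor 2 > 1, so H_1 ≅ Z × Z/2.
  H_2: rank ker ∂_2 − rank ∂_3 = (20 − 20) − 0 = 0, and there is no ∂_3, so H_2 ≅ 0.

(K is a triangulation of the Klein bottle.)

H_0 = Z,  H_1 = Z × Z/2,  H_2 = 0.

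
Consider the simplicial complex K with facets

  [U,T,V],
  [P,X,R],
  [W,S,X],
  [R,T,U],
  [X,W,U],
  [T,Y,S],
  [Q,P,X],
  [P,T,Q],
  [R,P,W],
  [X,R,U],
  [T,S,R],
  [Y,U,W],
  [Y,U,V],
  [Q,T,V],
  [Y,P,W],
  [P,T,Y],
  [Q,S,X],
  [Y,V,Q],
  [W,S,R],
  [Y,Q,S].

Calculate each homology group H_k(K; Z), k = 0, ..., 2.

Fix the vertex order P < Q < R < S < T < U < V < W < X < Y and write every simplex with vertices in increasing order. Then dim K = 2 and the simplices of K are:

  0-simplices (10): P, Q, R, S, T, U, V, W, X, Y
  1-simplices (30): PQ, PR, PT, PW, PX, PY, QS, QT, QV, QX, QY, RS, RT, RU, RW, RX, ST, SW, SX, SY, TU, TV, TY, UV, UW, UX, UY, VY, WX, WY
  2-simplices (20): PQT, PQX, PRW, PRX, PTY, PWY, QSX, QSY, QTV, QVY, RST, RSW, RTU, RUX, STY, SWX, TUV, UVY, UWX, UWY

Hence C_0 ≅ Z^10, C_1 ≅ Z^30, C_2 ≅ Z^20.

∂_1: C_1 → C_0 maps an edge to its endpoints' difference, ∂[p,q] = q − p. For instance
  ∂UY = Y − U.
This gives a 10×30 integer matrix of rank 9; reducing to Smith normal form yields diagonal entries (1,1,1,1,1,1,1,1,1).

Boundary ∂_2: C_2 → C_1 sends each 2-simplex [p,q,r] to [q,r] − [p,r] + [p,q]. For instance
  ∂RSW = SW − RW + RS,
  ∂RUX = UX − RX + RU.
The resulting 30×20 matrix has rank 20, and its Smith normal form has invariant factors (1,1,1,1,1,1,1,1,1,1,1,1,1,1,1,1,1,1,1,2).

Now H_k = ker ∂_k / im ∂_{k+1}, so:

  H_0: rank C_0 − rank ∂_1 = 10 − 9 = 1, and the invariant factors of ∂_1 are all 1, so H_0 ≅ Z.
  H_1: rank ker ∂_1 − rank ∂_2 = (30 − 9) − 20 = 1, and ∂_2 has invariant factor 2 > 1, so H_1 ≅ Z ⊕ Z/2Z.
  H_2: rank ker ∂_2 − rank ∂_3 = (20 − 20) − 0 = 0, and there is no ∂_3, so H_2 ≅ 0.

(K is a triangulation of the Klein bottle.)

H_0 = Z,  H_1 = Z ⊕ Z/2Z,  H_2 = 0.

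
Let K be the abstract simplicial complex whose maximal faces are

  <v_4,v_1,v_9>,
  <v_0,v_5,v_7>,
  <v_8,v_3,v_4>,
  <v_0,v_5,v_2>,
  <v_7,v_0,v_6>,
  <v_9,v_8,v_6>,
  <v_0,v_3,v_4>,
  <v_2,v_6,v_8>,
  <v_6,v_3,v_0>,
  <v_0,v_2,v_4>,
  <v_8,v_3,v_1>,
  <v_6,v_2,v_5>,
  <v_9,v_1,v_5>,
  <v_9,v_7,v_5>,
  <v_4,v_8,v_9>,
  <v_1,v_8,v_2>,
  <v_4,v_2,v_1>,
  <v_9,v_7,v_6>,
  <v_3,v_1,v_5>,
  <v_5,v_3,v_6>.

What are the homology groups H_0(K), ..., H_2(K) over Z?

Take the total order v_0 < v_1 < v_2 < v_3 < v_4 < v_5 < v_6 < v_7 < v_8 < v_9 on the vertex set. Then K (dimension 2) consists of the simplices:

  0-simplices (10): [v_0], [v_1], [v_2], [v_3], [v_4], [v_5], [v_6], [v_7], [v_8], [v_9]
  1-simplices (30): (30 of them)
  2-simplices (20): (20 of them)

Hence C_0 ≅ Z^10, C_1 ≅ Z^30, C_2 ≅ Z^20.

∂_1: C_1 → C_0 is given by ∂[p,q] = [q] − [p]. For instance
  ∂[v_4,v_9] = [v_9] − [v_4].
This gives a 10×30 integer matrix of rank 9; reducing to Smith normal form yields diagonal entries (1,1,1,1,1,1,1,1,1).

∂_2: C_2 → C_1 sends each 2-simplex [p,q,r] to [q,r] − [p,r] + [p,q]. For instance
  ∂[v_0,v_2,v_5] = [v_2,v_5] − [v_0,v_5] + [v_0,v_2],
  ∂[v_2,v_6,v_8] = [v_6,v_8] − [v_2,v_8] + [v_2,v_6].
The 30×20 boundary matrix has rank 20 and Smith normal form diag(1,1,1,1,1,1,1,1,1,1,1,1,1,1,1,1,1,1,1,2).

Reading off H_k = ker ∂_k / im ∂_{k+1}:

  H_0: rank C_0 − rank ∂_1 = 10 − 9 = 1, and the invariant factors of ∂_1 are all 1, so H_0 ≅ Z.
  H_1: rank ker ∂_1 − rank ∂_2 = (30 − 9) − 20 = 1, and ∂_2 has invariant factor 2 > 1, so H_1 ≅ Z ⊕ Z/2Z.
  H_2: rank ker ∂_2 − rank ∂_3 = (20 − 20) − 0 = 0, and there is no ∂_3, so H_2 ≅ 0.

H_0 = Z,  H_1 = Z ⊕ Z/2Z,  H_2 = 0.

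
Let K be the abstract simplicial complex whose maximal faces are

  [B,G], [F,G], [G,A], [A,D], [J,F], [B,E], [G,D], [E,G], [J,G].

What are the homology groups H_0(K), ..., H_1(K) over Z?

H_0 ≅ Z,  H_1 ≅ Z^3.

Take the total order A < B < D < E < F < G < J on the vertex set. Then K (dimension 1) consists of the simplices:

  0-simplices (7): A, B, D, E, F, G, J
  1-simplices (9): AD, AG, BE, BG, DG, EG, FG, FJ, GJ

Hence C_0 ≅ Z^7, C_1 ≅ Z^9.

Boundary ∂_1: C_1 → C_0 maps an edge to its endpoints' difference, ∂[p,q] = q − p.
The resulting 7×9 matrix has rank 6, and its Smith normal form has invariant factors (1,1,1,1,1,1).

Computing H_k = (kernel of ∂_k) / (image of ∂_{k+1}):

  H_0: rank C_0 − rank ∂_1 = 7 − 6 = 1, and the invariant factors of ∂_1 are all 1, so H_0 = Z.
  H_1: rank ker ∂_1 − rank ∂_2 = (9 − 6) − 0 = 3, and there is no ∂_2, so H_1 = Z^3.

(K is a triangulation of a wedge of 3 circles.)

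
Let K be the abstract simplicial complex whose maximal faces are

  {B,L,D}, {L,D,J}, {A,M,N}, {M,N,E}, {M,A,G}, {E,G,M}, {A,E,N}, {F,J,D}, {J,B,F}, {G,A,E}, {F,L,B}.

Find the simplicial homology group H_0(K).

H_0 = Z^2.

Take the total order A < B < D < E < F < G < J < L < M < N on the vertex set. Then K (dimension 2) consists of the simplices:

  0-simplices (10): A, B, D, E, F, G, J, L, M, N
  1-simplices (19): AE, AG, AM, AN, BD, BF, BJ, BL, DF, DJ, DL, EG, EM, EN, FJ, FL, GM, JL, MN
  2-simplices (11): AEG, AEN, AGM, AMN, BDL, BFJ, BFL, DFJ, DJL, EGM, EMN

so the chain groups are C_0 ≅ Z^10, C_1 ≅ Z^19, C_2 ≅ Z^11.

∂_1: C_1 → C_0 is given by ∂[p,q] = [q] − [p]. For instance
  ∂EG = G − E.
This gives a 10×19 integer matrix of rank 8; reducing to Smith normal form yields diagonal entries (1,1,1,1,1,1,1,1).

Boundary ∂_2: C_2 → C_1 acts by ∂[p,q,r] = [q,r] − [p,r] + [p,q]. For instance
  ∂DFJ = FJ − DJ + DF,
  ∂BDL = DL − BL + BD.
As a 19×11 matrix over Z this has rank 10, with invariant factors (1,1,1,1,1,1,1,1,1,1).

From H_k ≅ ker(∂_k) / im(∂_{k+1}) we obtain:

  H_0: rank C_0 − rank ∂_1 = 10 − 8 = 2, and the invariant factors of ∂_1 are all 1, so H_0 = Z^2.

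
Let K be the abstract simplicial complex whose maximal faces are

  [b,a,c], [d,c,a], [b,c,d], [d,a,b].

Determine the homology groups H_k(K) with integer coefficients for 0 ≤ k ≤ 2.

H_0 ≅ Z,  H_1 = 0,  H_2 ≅ Z.

Take the total order a < b < c < d on the vertex set. Then K (dimension 2) consists of the simplices:

  0-simplices (4): a, b, c, d
  1-simplices (6): ab, ac, ad, bc, bd, cd
  2-simplices (4): abc, abd, acd, bcd

so the chain groups are C_0 ≅ Z^4, C_1 ≅ Z^6, C_2 ≅ Z^4.

The boundary map ∂_1: C_1 → C_0 is given by ∂[p,q] = [q] − [p].
As a 4×6 matrix over Z this has rank 3, with invariant factors (1,1,1).

The boundary map ∂_2: C_2 → C_1 sends each 2-simplex [p,q,r] to [q,r] − [p,r] + [p,q]. For instance
  ∂abc = bc − ac + ab,
  ∂bcd = cd − bd + bc.
This gives a 6×4 integer matrix of rank 3; reducing to Smith normal form yields diagonal entries (1,1,1).

From H_k ≅ ker(∂_k) / im(∂_{k+1}) we obtain:

  H_0: rank C_0 − rank ∂_1 = 4 − 3 = 1, and the invariant factors of ∂_1 are all 1, so H_0 ≅ Z.
  H_1: rank ker ∂_1 − rank ∂_2 = (6 − 3) − 3 = 0, and the invariant factors of ∂_2 are all 1, so H_1 ≅ 0.
  H_2: rank ker ∂_2 − rank ∂_3 = (4 − 3) − 0 = 1, and there is no ∂_3, so H_2 ≅ Z.

As a check, the Euler characteristic is 4 − 6 + 4 = 2, which agrees with 1 − 0 + 1 = 2.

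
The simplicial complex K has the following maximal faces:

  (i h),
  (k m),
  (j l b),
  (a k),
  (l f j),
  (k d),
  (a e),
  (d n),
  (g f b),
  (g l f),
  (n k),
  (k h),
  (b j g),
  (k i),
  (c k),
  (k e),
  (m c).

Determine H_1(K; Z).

K has 14 vertices, 22 edges, 5 triangles.
rank ∂_1 = 12, rank ∂_2 = 5 ⇒ b_1 = 22 − 12 − 5 = 5; all invariant factors of ∂_2 are 1 so no torsion. So H_1 = Z^5.

H_1 = Z^5.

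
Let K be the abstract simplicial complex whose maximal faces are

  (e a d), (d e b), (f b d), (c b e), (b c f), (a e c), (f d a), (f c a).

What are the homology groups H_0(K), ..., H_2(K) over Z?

Fix the vertex order a < b < c < d < e < f and write every simplex with vertices in increasing order. Then dim K = 2 and the simplices of K are:

  0-simplices (6): a, b, c, d, e, f
  1-simplices (12): ac, ad, ae, af, bc, bd, be, bf, ce, cf, de, df
  2-simplices (8): ace, acf, ade, adf, bce, bcf, bde, bdf

giving chain groups C_0 ≅ Z^6, C_1 ≅ Z^12, C_2 ≅ Z^8.

The boundary map ∂_1: C_1 → C_0 is given by ∂[p,q] = [q] − [p]. For instance
  ∂cf = f − c.
The 6×12 boundary matrix has rank 5 and Smith normal form diag(1,1,1,1,1).

∂_2: C_2 → C_1 sends each 2-simplex [p,q,r] to [q,r] − [p,r] + [p,q]. For instance
  ∂ace = ce − ae + ac,
  ∂bcf = cf − bf + bc.
The 12×8 boundary matrix has rank 7 and Smith normal form diag(1,1,1,1,1,1,1).

Now H_k = ker ∂_k / im ∂_{k+1}, so:

  H_0: rank C_0 − rank ∂_1 = 6 − 5 = 1, and the invariant factors of ∂_1 are all 1, so H_0 = Z.
  H_1: rank ker ∂_1 − rank ∂_2 = (12 − 5) − 7 = 0, and the invariant factors of ∂_2 are all 1, so H_1 = 0.
  H_2: rank ker ∂_2 − rank ∂_3 = (8 − 7) − 0 = 1, and there is no ∂_3, so H_2 = Z.

As a check, the Euler characteristic is 6 − 12 + 8 = 2, which agrees with 1 − 0 + 1 = 2.

H_0 ≅ Z,  H_1 = 0,  H_2 ≅ Z.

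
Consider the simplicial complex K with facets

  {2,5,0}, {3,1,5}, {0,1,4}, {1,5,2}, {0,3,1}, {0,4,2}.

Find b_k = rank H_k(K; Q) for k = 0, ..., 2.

We work with the vertex ordering 0 < 1 < 2 < 3 < 4 < 5. The simplices of K, each written with vertices in increasing order, are:

  0-simplices (6): [0], [1], [2], [3], [4], [5]
  1-simplices (12): [0,1], [0,2], [0,3], [0,4], [0,5], [1,2], [1,3], [1,4], [1,5], [2,4], [2,5], [3,5]
  2-simplices (6): [0,1,3], [0,1,4], [0,2,4], [0,2,5], [1,2,5], [1,3,5]

Hence C_0 ≅ Z^6, C_1 ≅ Z^12, C_2 ≅ Z^6.

The boundary map ∂_1: C_1 → C_0 is given by ∂[p,q] = [q] − [p].
As a 6×12 matrix over Z this has rank 5, with invariant factors (1,1,1,1,1).

Boundary ∂_2: C_2 → C_1 acts by ∂[p,q,r] = [q,r] − [p,r] + [p,q]. For instance
  ∂[0,1,4] = [1,4] − [0,4] + [0,1],
  ∂[0,1,3] = [1,3] − [0,3] + [0,1].
The resulting 12×6 matrix has rank 6, and its Smith normal form has invariant factors (1,1,1,1,1,1).

Computing H_k = (kernel of ∂_k) / (image of ∂_{k+1}):

  H_0: rank C_0 − rank ∂_1 = 6 − 5 = 1, and the invariant factors of ∂_1 are all 1, so H_0 = Z.
  H_1: rank ker ∂_1 − rank ∂_2 = (12 − 5) − 6 = 1, and the invariant factors of ∂_2 are all 1, so H_1 = Z.
  H_2: rank ker ∂_2 − rank ∂_3 = (6 − 6) − 0 = 0, and there is no ∂_3, so H_2 = 0.

As a check, the Euler characteristic is 6 − 12 + 6 = 0, which agrees with 1 − 1 + 0 = 0.
(K is a triangulation of the cylinder S^1 x I.)

Hence the Betti numbers are b_0 = 1, b_1 = 1, b_2 = 0.

b_0 = 1, b_1 = 1, b_2 = 0.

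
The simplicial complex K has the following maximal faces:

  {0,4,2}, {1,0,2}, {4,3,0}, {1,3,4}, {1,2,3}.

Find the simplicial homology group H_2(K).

H_2 ≅ 0.

Fix the vertex order 0 < 1 < 2 < 3 < 4 and write every simplex with vertices in increasing order. Then dim K = 2 and the simplices of K are:

  0-simplices (5): [0], [1], [2], [3], [4]
  1-simplices (10): [0,1], [0,2], [0,3], [0,4], [1,2], [1,3], [1,4], [2,3], [2,4], [3,4]
  2-simplices (5): [0,1,2], [0,2,4], [0,3,4], [1,2,3], [1,3,4]

so the chain groups are C_0 ≅ Z^5, C_1 ≅ Z^10, C_2 ≅ Z^5.

∂_1: C_1 → C_0 is given by ∂[p,q] = [q] − [p]. For instance
  ∂[2,4] = [4] − [2].
As a 5×10 matrix over Z this has rank 4, with invariant factors (1,1,1,1).

∂_2: C_2 → C_1 acts by ∂[p,q,r] = [q,r] − [p,r] + [p,q]. For instance
  ∂[0,3,4] = [3,4] − [0,4] + [0,3],
  ∂[0,1,2] = [1,2] − [0,2] + [0,1].
The resulting 10×5 matrix has rank 5, and its Smith normal form has invariant factors (1,1,1,1,1).

Now H_k = ker ∂_k / im ∂_{k+1}, so:

  H_2: rank ker ∂_2 − rank ∂_3 = (5 − 5) − 0 = 0, and there is no ∂_3, so H_2 = 0.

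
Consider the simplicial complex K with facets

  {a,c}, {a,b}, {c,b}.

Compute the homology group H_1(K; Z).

Take the total order a < b < c on the vertex set. Then K (dimension 1) consists of the simplices:

  0-simplices (3): a, b, c
  1-simplices (3): ab, ac, bc

giving chain groups C_0 ≅ Z^3, C_1 ≅ Z^3.

Boundary ∂_1: C_1 → C_0 maps an edge to its endpoints' difference, ∂[p,q] = q − p. For instance
  ∂ac = c − a.
The 3×3 boundary matrix has rank 2 and Smith normal form diag(1,1).

From H_k ≅ ker(∂_k) / im(∂_{k+1}) we obtain:

  H_1: rank ker ∂_1 − rank ∂_2 = (3 − 2) − 0 = 1, and there is no ∂_2, so H_1 ≅ Z.

H_1 = Z.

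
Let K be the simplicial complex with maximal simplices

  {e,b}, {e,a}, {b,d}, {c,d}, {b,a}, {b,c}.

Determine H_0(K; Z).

Order the vertices as a < b < c < d < e. Listing each simplex with vertices in this order, K has dimension 1 with simplices:

  0-simplices (5): a, b, c, d, e
  1-simplices (6): ab, ae, bc, bd, be, cd

Hence C_0 ≅ Z^5, C_1 ≅ Z^6.

The boundary map ∂_1: C_1 → C_0 is given by ∂[p,q] = [q] − [p]. For instance
  ∂be = e − b.
This gives a 5×6 integer matrix of rank 4; reducing to Smith normal form yields diagonal entries (1,1,1,1).

Computing H_k = (kernel of ∂_k) / (image of ∂_{k+1}):

  H_0: rank C_0 − rank ∂_1 = 5 − 4 = 1, and the invariant factors of ∂_1 are all 1, so H_0 = Z.

H_0 ≅ Z.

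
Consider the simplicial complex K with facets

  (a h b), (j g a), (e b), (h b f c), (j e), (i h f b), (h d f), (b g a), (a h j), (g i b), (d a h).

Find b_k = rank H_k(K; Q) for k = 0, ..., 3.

Order the vertices as a < b < c < d < e < f < g < h < i < j. Listing each simplex with vertices in this order, K has dimension 3 with simplices:

  0-simplices (10): a, b, c, d, e, f, g, h, i, j
  1-simplices (22): ab, ad, ag, ah, aj, bc, be, bf, bg, bh, bi, cf, ch, df, dh, ej, fh, fi, gi, gj, hi, hj
  2-simplices (14): abg, abh, adh, agj, ahj, bcf, bch, bfh, bfi, bgi, bhi, cfh, dfh, fhi
  3-simplices (2): bcfh, bfhi

so the chain groups are C_0 ≅ Z^10, C_1 ≅ Z^22, C_2 ≅ Z^14, C_3 ≅ Z^2.

∂_1: C_1 → C_0 sends each edge [p,q] (with p < q) to q − p. For instance
  ∂ej = j − e.
This gives a 10×22 integer matrix of rank 9; reducing to Smith normal form yields diagonal entries (1,1,1,1,1,1,1,1,1).

Boundary ∂_2: C_2 → C_1 acts by ∂[p,q,r] = [q,r] − [p,r] + [p,q]. For instance
  ∂dfh = fh − dh + df,
  ∂cfh = fh − ch + cf.
The resulting 22×14 matrix has rank 12, and its Smith normal form has invariant factors (1,1,1,1,1,1,1,1,1,1,1,1).

Boundary ∂_3: C_3 → C_2 sends each 3-simplex σ to the alternating sum Σ_i (−1)^i (σ with its i-th vertex removed). For instance
  ∂bfhi = fhi − bhi + bfi − bfh,
  ∂bcfh = cfh − bfh + bch − bcf.
This gives a 14×2 integer matrix of rank 2; reducing to Smith normal form yields diagonal entries (1,1).

From H_k ≅ ker(∂_k) / im(∂_{k+1}) we obtain:

  H_0: rank C_0 − rank ∂_1 = 10 − 9 = 1, and the invariant factors of ∂_1 are all 1, so H_0 ≅ Z.
  H_1: rank ker ∂_1 − rank ∂_2 = (22 − 9) − 12 = 1, and the invariant factors of ∂_2 are all 1, so H_1 ≅ Z.
  H_2: rank ker ∂_2 − rank ∂_3 = (14 − 12) − 2 = 0, and the invariant factors of ∂_3 are all 1, so H_2 ≅ 0.
  H_3: rank ker ∂_3 − rank ∂_4 = (2 − 2) − 0 = 0, and there is no ∂_4, so H_3 ≅ 0.

Hence the Betti numbers are b_0 = 1, b_1 = 1, b_2 = 0, b_3 = 0.

b_0 = 1, b_1 = 1, b_2 = 0, b_3 = 0.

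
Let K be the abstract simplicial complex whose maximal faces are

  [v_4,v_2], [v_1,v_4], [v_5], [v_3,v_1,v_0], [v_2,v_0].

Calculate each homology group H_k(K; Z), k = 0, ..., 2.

H_0 ≅ Z^2,  H_1 ≅ Z,  H_2 = 0.

Take the total order v_0 < v_1 < v_2 < v_3 < v_4 < v_5 on the vertex set. Then K (dimension 2) consists of the simplices:

  0-simplices (6): [v_0], [v_1], [v_2], [v_3], [v_4], [v_5]
  1-simplices (6): [v_0,v_1], [v_0,v_2], [v_0,v_3], [v_1,v_3], [v_1,v_4], [v_2,v_4]
  2-simplices (1): [v_0,v_1,v_3]

Hence C_0 ≅ Z^6, C_1 ≅ Z^6, C_2 ≅ Z^1.

Boundary ∂_1: C_1 → C_0 maps an edge to its endpoints' difference, ∂[p,q] = q − p. For instance
  ∂[v_0,v_1] = [v_1] − [v_0].
The 6×6 boundary matrix has rank 4 and Smith normal form diag(1,1,1,1).

The boundary map ∂_2: C_2 → C_1 acts by ∂[p,q,r] = [q,r] − [p,r] + [p,q]. For instance
  ∂[v_0,v_1,v_3] = [v_1,v_3] − [v_0,v_3] + [v_0,v_1].
The resulting 6×1 matrix has rank 1, and its Smith normal form has invariant factors (1).

Computing H_k = (kernel of ∂_k) / (image of ∂_{k+1}):

  H_0: rank C_0 − rank ∂_1 = 6 − 4 = 2, and the invariant factors of ∂_1 are all 1, so H_0 ≅ Z^2.
  H_1: rank ker ∂_1 − rank ∂_2 = (6 − 4) − 1 = 1, and the invariant factors of ∂_2 are all 1, so H_1 ≅ Z.
  H_2: rank ker ∂_2 − rank ∂_3 = (1 − 1) − 0 = 0, and there is no ∂_3, so H_2 ≅ 0.

As a check, the Euler characteristic is 6 − 6 + 1 = 1, which agrees with 2 − 1 + 0 = 1.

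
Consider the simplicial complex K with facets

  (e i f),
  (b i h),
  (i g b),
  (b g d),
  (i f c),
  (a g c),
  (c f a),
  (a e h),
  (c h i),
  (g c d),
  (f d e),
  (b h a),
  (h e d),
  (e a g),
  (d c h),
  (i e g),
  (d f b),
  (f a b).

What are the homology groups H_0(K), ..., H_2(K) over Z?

Order the vertices as a < b < c < d < e < f < g < h < i. Listing each simplex with vertices in this order, K has dimension 2 with simplices:

  0-simplices (9): a, b, c, d, e, f, g, h, i
  1-simplices (27): ab, ac, ae, af, ag, ah, bd, bf, bg, bh, bi, cd, cf, cg, ch, ci, de, df, dg, dh, ef, eg, eh, ei, fi, gi, hi
  2-simplices (18): abf, abh, acf, acg, aeg, aeh, bdf, bdg, bgi, bhi, cdg, cdh, cfi, chi, def, deh, efi, egi

giving chain groups C_0 ≅ Z^9, C_1 ≅ Z^27, C_2 ≅ Z^18.

Boundary ∂_1: C_1 → C_0 is given by ∂[p,q] = [q] − [p].
The resulting 9×27 matrix has rank 8, and its Smith normal form has invariant factors (1,1,1,1,1,1,1,1).

∂_2: C_2 → C_1 sends each 2-simplex [p,q,r] to [q,r] − [p,r] + [p,q]. For instance
  ∂aeg = eg − ag + ae,
  ∂bhi = hi − bi + bh.
As a 27×18 matrix over Z this has rank 17, with invariant factors (1,1,1,1,1,1,1,1,1,1,1,1,1,1,1,1,1).

Now H_k = ker ∂_k / im ∂_{k+1}, so:

  H_0: rank C_0 − rank ∂_1 = 9 − 8 = 1, and the invariant factors of ∂_1 are all 1, so H_0 = Z.
  H_1: rank ker ∂_1 − rank ∂_2 = (27 − 8) − 17 = 2, and the invariant factors of ∂_2 are all 1, so H_1 = Z^2.
  H_2: rank ker ∂_2 − rank ∂_3 = (18 − 17) − 0 = 1, and there is no ∂_3, so H_2 = Z.

As a check, the Euler characteristic is 9 − 27 + 18 = 0, which agrees with 1 − 2 + 1 = 0.

H_0 ≅ Z,  H_1 ≅ Z^2,  H_2 ≅ Z.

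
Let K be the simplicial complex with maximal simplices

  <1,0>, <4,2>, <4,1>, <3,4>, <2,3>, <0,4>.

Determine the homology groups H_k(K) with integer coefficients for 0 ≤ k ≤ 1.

H_0 = Z,  H_1 = Z^2.

Order the vertices as 0 < 1 < 2 < 3 < 4. Listing each simplex with vertices in this order, K has dimension 1 with simplices:

  0-simplices (5): [0], [1], [2], [3], [4]
  1-simplices (6): [0,1], [0,4], [1,4], [2,3], [2,4], [3,4]

giving chain groups C_0 ≅ Z^5, C_1 ≅ Z^6.

Boundary ∂_1: C_1 → C_0 sends each edge [p,q] (with p < q) to q − p.
The 5×6 boundary matrix has rank 4 and Smith normal form diag(1,1,1,1).

Now H_k = ker ∂_k / im ∂_{k+1}, so:

  H_0: rank C_0 − rank ∂_1 = 5 − 4 = 1, and the invariant factors of ∂_1 are all 1, so H_0 ≅ Z.
  H_1: rank ker ∂_1 − rank ∂_2 = (6 − 4) − 0 = 2, and there is no ∂_2, so H_1 ≅ Z^2.

As a check, the Euler characteristic is 5 − 6 = -1, which agrees with 1 − 2 = -1.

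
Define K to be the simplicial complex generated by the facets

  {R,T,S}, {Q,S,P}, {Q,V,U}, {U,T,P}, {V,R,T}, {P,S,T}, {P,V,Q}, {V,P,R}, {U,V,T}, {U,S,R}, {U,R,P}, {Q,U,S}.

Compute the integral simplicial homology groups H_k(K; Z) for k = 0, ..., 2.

H_0 = Z,  H_1 = Z/2,  H_2 = 0.

Order the vertices as P < Q < R < S < T < U < V. Listing each simplex with vertices in this order, K has dimension 2 with simplices:

  0-simplices (7): P, Q, R, S, T, U, V
  1-simplices (18): PQ, PR, PS, PT, PU, PV, QS, QU, QV, RS, RT, RU, RV, ST, SU, TU, TV, UV
  2-simplices (12): PQS, PQV, PRU, PRV, PST, PTU, QSU, QUV, RST, RSU, RTV, TUV

Hence C_0 ≅ Z^7, C_1 ≅ Z^18, C_2 ≅ Z^12.

∂_1: C_1 → C_0 is given by ∂[p,q] = [q] − [p].
The 7×18 boundary matrix has rank 6 and Smith normal form diag(1,1,1,1,1,1).

∂_2: C_2 → C_1 maps a triangle to the signed sum of its edges. For instance
  ∂QSU = SU − QU + QS,
  ∂PST = ST − PT + PS.
The 18×12 boundary matrix has rank 12 and Smith normal form diag(1,1,1,1,1,1,1,1,1,1,1,2).

Now H_k = ker ∂_k / im ∂_{k+1}, so:

  H_0: rank C_0 − rank ∂_1 = 7 − 6 = 1, and the invariant factors of ∂_1 are all 1, so H_0 = Z.
  H_1: rank ker ∂_1 − rank ∂_2 = (18 − 6) − 12 = 0, and ∂_2 has invariant factor 2 > 1, so H_1 = Z/2.
  H_2: rank ker ∂_2 − rank ∂_3 = (12 − 12) − 0 = 0, and there is no ∂_3, so H_2 = 0.

As a check, the Euler characteristic is 7 − 18 + 12 = 1, which agrees with 1 − 0 + 0 = 1.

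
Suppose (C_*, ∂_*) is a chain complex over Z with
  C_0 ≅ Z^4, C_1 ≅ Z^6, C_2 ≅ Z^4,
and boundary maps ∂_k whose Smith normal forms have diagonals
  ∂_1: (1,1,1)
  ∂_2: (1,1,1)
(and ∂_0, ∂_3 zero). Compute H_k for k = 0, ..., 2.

H_0: b_0 = 4 − 0 − 3 = 1; torsion from ∂_1 factors > 1: none. So H_0 = Z.
H_1: b_1 = 6 − 3 − 3 = 0; torsion from ∂_2 factors > 1: none. So H_1 = 0.
H_2: b_2 = 4 − 3 − 0 = 1; torsion from ∂_3 factors > 1: none. So H_2 = Z.

H_0 = Z,  H_1 = 0,  H_2 = Z.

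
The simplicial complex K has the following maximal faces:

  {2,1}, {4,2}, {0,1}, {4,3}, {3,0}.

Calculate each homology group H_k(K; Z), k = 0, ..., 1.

H_0 = Z,  H_1 = Z.

Fix the vertex order 0 < 1 < 2 < 3 < 4 and write every simplex with vertices in increasing order. Then dim K = 1 and the simplices of K are:

  0-simplices (5): [0], [1], [2], [3], [4]
  1-simplices (5): [0,1], [0,3], [1,2], [2,4], [3,4]

so the chain groups are C_0 ≅ Z^5, C_1 ≅ Z^5.

∂_1: C_1 → C_0 is given by ∂[p,q] = [q] − [p]. For instance
  ∂[1,2] = [2] − [1].
As a 5×5 matrix over Z this has rank 4, with invariant factors (1,1,1,1).

Now H_k = ker ∂_k / im ∂_{k+1}, so:

  H_0: rank C_0 − rank ∂_1 = 5 − 4 = 1, and the invariant factors of ∂_1 are all 1, so H_0 = Z.
  H_1: rank ker ∂_1 − rank ∂_2 = (5 − 4) − 0 = 1, and there is no ∂_2, so H_1 = Z.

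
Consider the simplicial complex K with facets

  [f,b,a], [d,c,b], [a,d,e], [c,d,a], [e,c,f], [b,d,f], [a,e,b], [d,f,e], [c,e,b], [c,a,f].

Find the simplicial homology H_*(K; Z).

H_0 ≅ Z,  H_1 ≅ Z/2,  H_2 = 0.

K has 6 vertices, 15 edges, 10 triangles.
rank ∂_0 = 0, rank ∂_1 = 5 ⇒ b_0 = 6 − 0 − 5 = 1; all invariant factors of ∂_1 are 1 so no torsion. So H_0 ≅ Z.
rank ∂_1 = 5, rank ∂_2 = 10 ⇒ b_1 = 15 − 5 − 10 = 0; ∂_2 has invariant factor(s) [2] giving torsion. So H_1 ≅ Z/2.
rank ∂_2 = 10, rank ∂_3 = 0 ⇒ b_2 = 10 − 10 − 0 = 0. So H_2 ≅ 0.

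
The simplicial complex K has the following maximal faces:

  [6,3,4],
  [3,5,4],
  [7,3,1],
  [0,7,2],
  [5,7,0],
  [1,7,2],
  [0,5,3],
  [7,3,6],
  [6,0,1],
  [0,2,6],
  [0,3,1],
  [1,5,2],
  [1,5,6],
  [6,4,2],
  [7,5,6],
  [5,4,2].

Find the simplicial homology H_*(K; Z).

H_0 = Z,  H_1 = Z^2,  H_2 = Z.

Order the vertices as 0 < 1 < 2 < 3 < 4 < 5 < 6 < 7. Listing each simplex with vertices in this order, K has dimension 2 with simplices:

  0-simplices (8): [0], [1], [2], [3], [4], [5], [6], [7]
  1-simplices (24): (24 of them)
  2-simplices (16): [0,1,3], [0,1,6], [0,2,6], [0,2,7], [0,3,5], [0,5,7], [1,2,5], [1,2,7], [1,3,7], [1,5,6], [2,4,5], [2,4,6], [3,4,5], [3,4,6], [3,6,7], [5,6,7]

Hence C_0 ≅ Z^8, C_1 ≅ Z^24, C_2 ≅ Z^16.

∂_1: C_1 → C_0 maps an edge to its endpoints' difference, ∂[p,q] = q − p.
As a 8×24 matrix over Z this has rank 7, with invariant factors (1,1,1,1,1,1,1).

∂_2: C_2 → C_1 maps a triangle to the signed sum of its edges. For instance
  ∂[0,3,5] = [3,5] − [0,5] + [0,3],
  ∂[1,5,6] = [5,6] − [1,6] + [1,5].
The resulting 24×16 matrix has rank 15, and its Smith normal form has invariant factors (1,1,1,1,1,1,1,1,1,1,1,1,1,1,1).

Now H_k = ker ∂_k / im ∂_{k+1}, so:

  H_0: rank C_0 − rank ∂_1 = 8 − 7 = 1, and the invariant factors of ∂_1 are all 1, so H_0 ≅ Z.
  H_1: rank ker ∂_1 − rank ∂_2 = (24 − 7) − 15 = 2, and the invariant factors of ∂_2 are all 1, so H_1 ≅ Z^2.
  H_2: rank ker ∂_2 − rank ∂_3 = (16 − 15) − 0 = 1, and there is no ∂_3, so H_2 ≅ Z.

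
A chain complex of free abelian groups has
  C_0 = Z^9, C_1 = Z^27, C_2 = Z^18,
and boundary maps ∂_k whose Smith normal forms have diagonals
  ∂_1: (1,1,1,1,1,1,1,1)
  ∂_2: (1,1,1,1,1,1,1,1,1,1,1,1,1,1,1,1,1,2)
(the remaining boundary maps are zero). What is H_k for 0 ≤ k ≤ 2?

H_0 = Z,  H_1 = Z ⊕ Z/2Z,  H_2 = 0.

H_0: b_0 = 9 − 0 − 8 = 1; torsion from ∂_1 factors > 1: none. So H_0 = Z.
H_1: b_1 = 27 − 8 − 18 = 1; torsion from ∂_2 factors > 1: [2]. So H_1 = Z ⊕ Z/2Z.
H_2: b_2 = 18 − 18 − 0 = 0; torsion from ∂_3 factors > 1: none. So H_2 = 0.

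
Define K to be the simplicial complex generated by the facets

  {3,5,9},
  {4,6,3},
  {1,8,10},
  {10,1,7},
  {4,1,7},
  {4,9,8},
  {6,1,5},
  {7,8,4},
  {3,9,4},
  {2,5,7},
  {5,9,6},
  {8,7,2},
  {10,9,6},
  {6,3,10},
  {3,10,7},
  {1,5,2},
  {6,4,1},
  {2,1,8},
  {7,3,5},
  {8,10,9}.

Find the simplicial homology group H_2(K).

Order the vertices as 1 < 2 < 3 < 4 < 5 < 6 < 7 < 8 < 9 < 10. Listing each simplex with vertices in this order, K has dimension 2 with simplices:

  0-simplices (10): [1], [2], [3], [4], [5], [6], [7], [8], [9], [10]
  1-simplices (30): (30 of them)
  2-simplices (20): (20 of them)

giving chain groups C_0 ≅ Z^10, C_1 ≅ Z^30, C_2 ≅ Z^20.

Boundary ∂_1: C_1 → C_0 sends each edge [p,q] (with p < q) to q − p. For instance
  ∂[4,6] = [6] − [4].
This gives a 10×30 integer matrix of rank 9; reducing to Smith normal form yields diagonal entries (1,1,1,1,1,1,1,1,1).

Boundary ∂_2: C_2 → C_1 sends each 2-simplex [p,q,r] to [q,r] − [p,r] + [p,q]. For instance
  ∂[3,4,9] = [4,9] − [3,9] + [3,4],
  ∂[8,9,10] = [9,10] − [8,10] + [8,9].
The 30×20 boundary matrix has rank 20 and Smith normal form diag(1,1,1,1,1,1,1,1,1,1,1,1,1,1,1,1,1,1,1,2).

Computing H_k = (kernel of ∂_k) / (image of ∂_{k+1}):

  H_2: rank ker ∂_2 − rank ∂_3 = (20 − 20) − 0 = 0, and there is no ∂_3, so H_2 ≅ 0.

H_2 ≅ 0.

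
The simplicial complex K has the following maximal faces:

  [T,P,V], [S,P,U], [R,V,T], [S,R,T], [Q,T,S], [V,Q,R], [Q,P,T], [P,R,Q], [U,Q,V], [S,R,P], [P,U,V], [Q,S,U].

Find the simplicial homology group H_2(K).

We work with the vertex ordering P < Q < R < S < T < U < V. The simplices of K, each written with vertices in increasing order, are:

  0-simplices (7): P, Q, R, S, T, U, V
  1-simplices (18): PQ, PR, PS, PT, PU, PV, QR, QS, QT, QU, QV, RS, RT, RV, ST, SU, TV, UV
  2-simplices (12): PQR, PQT, PRS, PSU, PTV, PUV, QRV, QST, QSU, QUV, RST, RTV

so the chain groups are C_0 ≅ Z^7, C_1 ≅ Z^18, C_2 ≅ Z^12.

∂_1: C_1 → C_0 maps an edge to its endpoints' difference, ∂[p,q] = q − p. For instance
  ∂PQ = Q − P.
The resulting 7×18 matrix has rank 6, and its Smith normal form has invariant factors (1,1,1,1,1,1).

∂_2: C_2 → C_1 sends each 2-simplex [p,q,r] to [q,r] − [p,r] + [p,q]. For instance
  ∂PQT = QT − PT + PQ,
  ∂PUV = UV − PV + PU.
As a 18×12 matrix over Z this has rank 12, with invariant factors (1,1,1,1,1,1,1,1,1,1,1,2).

Now H_k = ker ∂_k / im ∂_{k+1}, so:

  H_2: rank ker ∂_2 − rank ∂_3 = (12 − 12) − 0 = 0, and there is no ∂_3, so H_2 ≅ 0.

H_2 = 0.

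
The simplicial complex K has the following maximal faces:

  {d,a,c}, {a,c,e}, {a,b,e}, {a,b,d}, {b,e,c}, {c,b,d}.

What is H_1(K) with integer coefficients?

H_1 = 0.

We work with the vertex ordering a < b < c < d < e. The simplices of K, each written with vertices in increasing order, are:

  0-simplices (5): a, b, c, d, e
  1-simplices (9): ab, ac, ad, ae, bc, bd, be, cd, ce
  2-simplices (6): abd, abe, acd, ace, bcd, bce

Hence C_0 ≅ Z^5, C_1 ≅ Z^9, C_2 ≅ Z^6.

The boundary map ∂_1: C_1 → C_0 maps an edge to its endpoints' difference, ∂[p,q] = q − p.
This gives a 5×9 integer matrix of rank 4; reducing to Smith normal form yields diagonal entries (1,1,1,1).

∂_2: C_2 → C_1 acts by ∂[p,q,r] = [q,r] − [p,r] + [p,q]. For instance
  ∂ace = ce − ae + ac,
  ∂bcd = cd − bd + bc.
This gives a 9×6 integer matrix of rank 5; reducing to Smith normal form yields diagonal entries (1,1,1,1,1).

Computing H_k = (kernel of ∂_k) / (image of ∂_{k+1}):

  H_1: rank ker ∂_1 − rank ∂_2 = (9 − 4) − 5 = 0, and the invariant factors of ∂_2 are all 1, so H_1 = 0.

(K is a triangulation of the 2-sphere S^2.)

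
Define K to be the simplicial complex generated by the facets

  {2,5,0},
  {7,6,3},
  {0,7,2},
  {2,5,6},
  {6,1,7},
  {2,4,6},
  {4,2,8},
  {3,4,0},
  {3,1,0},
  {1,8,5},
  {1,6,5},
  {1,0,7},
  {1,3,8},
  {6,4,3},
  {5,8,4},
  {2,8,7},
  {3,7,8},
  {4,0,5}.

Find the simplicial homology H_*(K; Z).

Take the total order 0 < 1 < 2 < 3 < 4 < 5 < 6 < 7 < 8 on the vertex set. Then K (dimension 2) consists of the simplices:

  0-simplices (9): [0], [1], [2], [3], [4], [5], [6], [7], [8]
  1-simplices (27): (27 of them)
  2-simplices (18): [0,1,3], [0,1,7], [0,2,5], [0,2,7], [0,3,4], [0,4,5], [1,3,8], [1,5,6], [1,5,8], [1,6,7], [2,4,6], [2,4,8], [2,5,6], [2,7,8], [3,4,6], [3,6,7], [3,7,8], [4,5,8]

so the chain groups are C_0 ≅ Z^9, C_1 ≅ Z^27, C_2 ≅ Z^18.

∂_1: C_1 → C_0 maps an edge to its endpoints' difference, ∂[p,q] = q − p. For instance
  ∂[0,2] = [2] − [0].
The 9×27 boundary matrix has rank 8 and Smith normal form diag(1,1,1,1,1,1,1,1).

∂_2: C_2 → C_1 sends each 2-simplex [p,q,r] to [q,r] − [p,r] + [p,q]. For instance
  ∂[0,1,3] = [1,3] − [0,3] + [0,1],
  ∂[2,4,8] = [4,8] − [2,8] + [2,4].
The 27×18 boundary matrix has rank 18 and Smith normal form diag(1,1,1,1,1,1,1,1,1,1,1,1,1,1,1,1,1,2).

Now H_k = ker ∂_k / im ∂_{k+1}, so:

  H_0: rank C_0 − rank ∂_1 = 9 − 8 = 1, and the invariant factors of ∂_1 are all 1, so H_0 ≅ Z.
  H_1: rank ker ∂_1 − rank ∂_2 = (27 − 8) − 18 = 1, and ∂_2 has invariant factor 2 > 1, so H_1 ≅ Z × Z/2.
  H_2: rank ker ∂_2 − rank ∂_3 = (18 − 18) − 0 = 0, and there is no ∂_3, so H_2 ≅ 0.

(K is a triangulation of the Klein bottle.)

H_0 ≅ Z,  H_1 ≅ Z × Z/2,  H_2 = 0.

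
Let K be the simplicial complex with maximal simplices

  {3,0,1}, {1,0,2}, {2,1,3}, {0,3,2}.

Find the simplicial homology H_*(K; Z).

We work with the vertex ordering 0 < 1 < 2 < 3. The simplices of K, each written with vertices in increasing order, are:

  0-simplices (4): [0], [1], [2], [3]
  1-simplices (6): [0,1], [0,2], [0,3], [1,2], [1,3], [2,3]
  2-simplices (4): [0,1,2], [0,1,3], [0,2,3], [1,2,3]

so the chain groups are C_0 ≅ Z^4, C_1 ≅ Z^6, C_2 ≅ Z^4.

∂_1: C_1 → C_0 sends each edge [p,q] (with p < q) to q − p.
The resulting 4×6 matrix has rank 3, and its Smith normal form has invariant factors (1,1,1).

Boundary ∂_2: C_2 → C_1 maps a triangle to the signed sum of its edges. For instance
  ∂[0,1,2] = [1,2] − [0,2] + [0,1],
  ∂[0,2,3] = [2,3] − [0,3] + [0,2].
As a 6×4 matrix over Z this has rank 3, with invariant factors (1,1,1).

Computing H_k = (kernel of ∂_k) / (image of ∂_{k+1}):

  H_0: rank C_0 − rank ∂_1 = 4 − 3 = 1, and the invariant factors of ∂_1 are all 1, so H_0 ≅ Z.
  H_1: rank ker ∂_1 − rank ∂_2 = (6 − 3) − 3 = 0, and the invariant factors of ∂_2 are all 1, so H_1 ≅ 0.
  H_2: rank ker ∂_2 − rank ∂_3 = (4 − 3) − 0 = 1, and there is no ∂_3, so H_2 ≅ Z.

H_0 ≅ Z,  H_1 = 0,  H_2 ≅ Z.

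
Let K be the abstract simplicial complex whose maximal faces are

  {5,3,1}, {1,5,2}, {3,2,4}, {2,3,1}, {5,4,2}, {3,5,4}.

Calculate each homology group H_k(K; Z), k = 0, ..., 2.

Fix the vertex order 1 < 2 < 3 < 4 < 5 and write every simplex with vertices in increasing order. Then dim K = 2 and the simplices of K are:

  0-simplices (5): [1], [2], [3], [4], [5]
  1-simplices (9): [1,2], [1,3], [1,5], [2,3], [2,4], [2,5], [3,4], [3,5], [4,5]
  2-simplices (6): [1,2,3], [1,2,5], [1,3,5], [2,3,4], [2,4,5], [3,4,5]

so the chain groups are C_0 ≅ Z^5, C_1 ≅ Z^9, C_2 ≅ Z^6.

The boundary map ∂_1: C_1 → C_0 is given by ∂[p,q] = [q] − [p]. For instance
  ∂[4,5] = [5] − [4].
As a 5×9 matrix over Z this has rank 4, with invariant factors (1,1,1,1).

The boundary map ∂_2: C_2 → C_1 sends each 2-simplex [p,q,r] to [q,r] − [p,r] + [p,q]. For instance
  ∂[1,2,5] = [2,5] − [1,5] + [1,2],
  ∂[2,4,5] = [4,5] − [2,5] + [2,4].
As a 9×6 matrix over Z this has rank 5, with invariant factors (1,1,1,1,1).

Now H_k = ker ∂_k / im ∂_{k+1}, so:

  H_0: rank C_0 − rank ∂_1 = 5 − 4 = 1, and the invariant factors of ∂_1 are all 1, so H_0 ≅ Z.
  H_1: rank ker ∂_1 − rank ∂_2 = (9 − 4) − 5 = 0, and the invariant factors of ∂_2 are all 1, so H_1 ≅ 0.
  H_2: rank ker ∂_2 − rank ∂_3 = (6 − 5) − 0 = 1, and there is no ∂_3, so H_2 ≅ Z.

As a check, the Euler characteristic is 5 − 9 + 6 = 2, which agrees with 1 − 0 + 1 = 2.

H_0 ≅ Z,  H_1 = 0,  H_2 ≅ Z.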